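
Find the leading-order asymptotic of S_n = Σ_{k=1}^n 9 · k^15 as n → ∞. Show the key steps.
S_n ~ 9 · n^16 / 16

By integral comparison (Euler-Maclaurin), Σ_{k=1}^n 9 · k^15 = 9 · ∫_0^n x^15 dx + O(n^15) = 9 · n^16/16 + O(n^15). (Equivalently, Faulhaber's formula gives the same leading term.)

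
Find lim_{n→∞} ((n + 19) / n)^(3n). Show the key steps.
lim = e^57

Rewrite as (1 + 19/n)^(3n). By the standard limit (1 + x/n)^n → e^x, we have (1 + 19/n)^n → e^19, and raising to the 3rd power gives e^57.
More precisely, ln[(1 + 19/n)^(3n)] = 3n · ln(1 + 19/n) = 3n · (19/n + O(1/n^2)) = 57 + O(1/n) → 57.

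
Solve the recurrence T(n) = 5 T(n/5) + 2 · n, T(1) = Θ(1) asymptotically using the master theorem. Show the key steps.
T(n) = Θ(n log n)

log_5 5 = 1, and f(n) = 2 · n = Θ(n^(log_5 5)). This is Case 2 of the master theorem: T(n) = Θ(f(n) · log n) = Θ(n log n).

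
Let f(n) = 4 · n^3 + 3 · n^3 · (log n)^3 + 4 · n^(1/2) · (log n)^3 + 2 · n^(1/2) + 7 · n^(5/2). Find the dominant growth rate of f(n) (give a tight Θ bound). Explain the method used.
f(n) ∈ Θ(n^3 · (log n)^3)

Compare the terms by growth order. For large n, n^a · (log n)^b dominates n^a' · (log n)^b' iff a > a', or (a = a' and b > b'). Ranking the 5 terms shows the dominant one is 3 · n^3 · (log n)^3. Hence f(n) ∈ Θ(n^3 · (log n)^3).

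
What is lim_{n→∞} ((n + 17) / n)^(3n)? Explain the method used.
lim = e^51

Rewrite as (1 + 17/n)^(3n). By the standard limit (1 + x/n)^n → e^x, we have (1 + 17/n)^n → e^17, and raising to the 3rd power gives e^51.
More precisely, ln[(1 + 17/n)^(3n)] = 3n · ln(1 + 17/n) = 3n · (17/n + O(1/n^2)) = 51 + O(1/n) → 51.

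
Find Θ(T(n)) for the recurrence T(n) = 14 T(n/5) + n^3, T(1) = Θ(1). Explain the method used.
T(n) = Θ(n^3)

log_5 14 ≈ 1.640. f(n) = n^3 dominates n^(log_5 14) since 3 > 1.640, and the regularity condition a·f(n/b) = 14·(n/5)^3 = (14/125)·n^3 ≤ c·f(n) holds with c = 14/125 ≈ 0.112 < 1. So this is Case 3: T(n) = Θ(f(n)) = Θ(n^3).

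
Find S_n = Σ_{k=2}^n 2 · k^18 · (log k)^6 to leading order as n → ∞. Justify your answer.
S_n ~ 2 · n^19 · (log n)^6 / 19

By integral comparison, S_n = ∫_1^n 2 · x^18 · (log x)^6 dx + O(n^18 · (log n)^6). For the integral, the leading term of ∫_1^n x^18 (log x)^6 dx is n^19/19 · (log n)^6 (by repeated integration by parts; each step lowers the log-exponent and produces a relatively O(1/log n) correction). Hence S_n ~ 2 · n^19 · (log n)^6 / 19.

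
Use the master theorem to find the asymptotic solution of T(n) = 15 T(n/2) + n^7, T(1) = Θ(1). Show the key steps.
T(n) = Θ(n^7)

log_2 15 ≈ 3.907. f(n) = n^7 dominates n^(log_2 15) since 7 > 3.907, and the regularity condition a·f(n/b) = 15·(n/2)^7 = (15/128)·n^7 ≤ c·f(n) holds with c = 15/128 ≈ 0.117 < 1. So this is Case 3: T(n) = Θ(f(n)) = Θ(n^7).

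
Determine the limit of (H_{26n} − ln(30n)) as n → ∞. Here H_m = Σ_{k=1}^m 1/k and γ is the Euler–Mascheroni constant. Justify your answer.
lim = ln(13/15) + γ

By Euler-Maclaurin, H_m = ln m + γ + O(1/m). So
  H_{26n} − ln(30n) = ln(26n) + γ − ln(30n) + O(1/n)
                       = ln(26/30) + γ + O(1/n).
Hence the limit is ln(26/30) + γ (= ln(13/15)).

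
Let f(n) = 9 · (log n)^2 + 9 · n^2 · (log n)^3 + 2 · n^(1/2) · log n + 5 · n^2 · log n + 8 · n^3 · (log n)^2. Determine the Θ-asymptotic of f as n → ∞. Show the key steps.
f(n) ∈ Θ(n^3 · (log n)^2)

Compare the terms by growth order. For large n, n^a · (log n)^b dominates n^a' · (log n)^b' iff a > a', or (a = a' and b > b'). Ranking the 5 terms shows the dominant one is 8 · n^3 · (log n)^2. Hence f(n) ∈ Θ(n^3 · (log n)^2).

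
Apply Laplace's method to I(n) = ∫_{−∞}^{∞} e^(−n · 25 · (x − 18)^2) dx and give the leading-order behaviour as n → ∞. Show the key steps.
I(n) = sqrt(π/(25n))

Here φ(x) = 25 · (x − 18)^2 has its unique minimum at x* = 18 with φ(x*) = 0 and φ''(x*) = 50. Laplace's method gives
  I(n) ~ e^(−n φ(x*)) · sqrt(2π / (n · φ''(x*))) = sqrt(2π / (50n)) = sqrt(π/(25n)).
This is exact: substituting u = (x − 18)·sqrt(25n) gives I(n) = (1/sqrt(25n)) ∫_{−∞}^{∞} e^(−u^2) du = sqrt(π/(25n)).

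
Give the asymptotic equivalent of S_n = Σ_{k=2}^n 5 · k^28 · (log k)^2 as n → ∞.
S_n ~ 5 · n^29 · (log n)^2 / 29

By integral comparison, S_n = ∫_1^n 5 · x^28 · (log x)^2 dx + O(n^28 · (log n)^2). For the integral, the leading term of ∫_1^n x^28 (log x)^2 dx is n^29/29 · (log n)^2 (by repeated integration by parts; each step lowers the log-exponent and produces a relatively O(1/log n) correction). Hence S_n ~ 5 · n^29 · (log n)^2 / 29.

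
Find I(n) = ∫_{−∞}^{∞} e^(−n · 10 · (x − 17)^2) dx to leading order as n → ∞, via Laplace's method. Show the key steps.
I(n) = sqrt(π/(10n))

Here φ(x) = 10 · (x − 17)^2 has its unique minimum at x* = 17 with φ(x*) = 0 and φ''(x*) = 20. Laplace's method gives
  I(n) ~ e^(−n φ(x*)) · sqrt(2π / (n · φ''(x*))) = sqrt(2π / (20n)) = sqrt(π/(10n)).
This is exact: substituting u = (x − 17)·sqrt(10n) gives I(n) = (1/sqrt(10n)) ∫_{−∞}^{∞} e^(−u^2) du = sqrt(π/(10n)).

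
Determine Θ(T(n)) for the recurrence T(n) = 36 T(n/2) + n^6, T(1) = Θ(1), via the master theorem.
T(n) = Θ(n^6)

log_2 36 ≈ 5.170. f(n) = n^6 dominates n^(log_2 36) since 6 > 5.170, and the regularity condition a·f(n/b) = 36·(n/2)^6 = (36/64)·n^6 ≤ c·f(n) holds with c = 36/64 ≈ 0.562 < 1. So this is Case 3: T(n) = Θ(f(n)) = Θ(n^6).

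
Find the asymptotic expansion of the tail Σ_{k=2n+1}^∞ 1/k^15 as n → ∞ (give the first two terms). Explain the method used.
Σ_{k>2n} 1/k^15 = 1/(14 · (2n)^14) − 1/(2 · (2n)^15) + O(1/(2n)^16)

Compare to the integral: ∫_{2n}^∞ x^(−15) dx = [−x^(−14)/14]_{2n}^∞ = 1/((15−1)·(2n)^14). The Euler-Maclaurin correction adds −f(2n)/2 = −1/(2·(2n)^15). Euler-Maclaurin then gives
  Σ_{k>2n} 1/k^15 = ∫_{2n}^∞ dx/x^15 − 1/(2·(2n)^15) + O(1/(2n)^16).
(Equivalently this is ζ(15) − Σ_{k≤2n} 1/k^15.)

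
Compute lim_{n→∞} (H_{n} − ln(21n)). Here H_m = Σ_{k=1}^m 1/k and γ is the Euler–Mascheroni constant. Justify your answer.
lim = −ln 21 + γ

By Euler-Maclaurin, H_m = ln m + γ + O(1/m). So
  H_{n} − ln(21n) = ln(n) + γ − ln(21n) + O(1/n)
                       = ln(1/21) + γ + O(1/n).
Hence the limit is ln(1/21) + γ.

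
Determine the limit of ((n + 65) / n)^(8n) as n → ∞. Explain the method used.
lim = e^520

Rewrite as (1 + 65/n)^(8n). By the standard limit (1 + x/n)^n → e^x, we have (1 + 65/n)^n → e^65, and raising to the 8th power gives e^520.
More precisely, ln[(1 + 65/n)^(8n)] = 8n · ln(1 + 65/n) = 8n · (65/n + O(1/n^2)) = 520 + O(1/n) → 520.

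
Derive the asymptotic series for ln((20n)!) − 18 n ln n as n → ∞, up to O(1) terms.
ln((20n)!) − 18 n ln n = 2 n ln n + 20(ln 20 − 1) n + (1/2) ln(2π·20n) + O(1/n)

Stirling: ln((20n)!) = 20n ln(20n) − 20n + (1/2) ln(2π·20n) + O(1/n).
Expand 20n ln(20n) = 20n (ln n + ln 20) = 20n ln n + 20n ln 20.
Subtract 18n ln n: leading term is (20 − 18) n ln n = 2 n ln n. The next term is 20n ln 20 − 20n = 20(ln 20 − 1) n. Then the (1/2) ln(2π·20n) correction.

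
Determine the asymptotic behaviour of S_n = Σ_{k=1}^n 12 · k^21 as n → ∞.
S_n ~ 6 · n^22 / 11

By integral comparison (Euler-Maclaurin), Σ_{k=1}^n 12 · k^21 = 12 · ∫_0^n x^21 dx + O(n^21) = 12 · n^22/22 = 6 · n^22 / 11 + O(n^21). (Equivalently, Faulhaber's formula gives the same leading term.)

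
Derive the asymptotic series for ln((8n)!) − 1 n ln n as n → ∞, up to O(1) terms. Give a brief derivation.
ln((8n)!) − 1 n ln n = 7 n ln n + 8(ln 8 − 1) n + (1/2) ln(2π·8n) + O(1/n)

Stirling: ln((8n)!) = 8n ln(8n) − 8n + (1/2) ln(2π·8n) + O(1/n).
Expand 8n ln(8n) = 8n (ln n + ln 8) = 8n ln n + 8n ln 8.
Subtract 1n ln n: leading term is (8 − 1) n ln n = 7 n ln n. The next term is 8n ln 8 − 8n = 8(ln 8 − 1) n. Then the (1/2) ln(2π·8n) correction.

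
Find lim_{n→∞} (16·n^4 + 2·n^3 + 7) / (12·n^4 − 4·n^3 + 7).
lim = 16/12 = 4/3

For large n the leading n^4 terms dominate both numerator and denominator. Dividing top and bottom by n^4, every other term tends to 0, leaving 16/12 = 4/3.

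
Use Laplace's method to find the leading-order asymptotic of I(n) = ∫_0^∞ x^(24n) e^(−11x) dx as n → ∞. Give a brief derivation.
I(n) ~ (sqrt(2π·24n) / 11) · (24n/(11e))^(24n)

Write the integrand as exp(24n ln x − 11x) and set f(x) = 24n ln x − 11x. Then f'(x) = 24n/x − 11 = 0 at x* = 24n/11, and f''(x*) = −24n/x*^2 = −11^2/(24n). Laplace's method (interior maximum) gives
  I(n) ~ e^(f(x*)) · sqrt(2π / |f''(x*)|)
        = exp(24n ln(24n/11) − 24n) · sqrt(2π · 24n / 11^2)
        = (24n/11)^(24n) e^(−24n) · sqrt(2π·24n) / 11
        = (sqrt(2π·24n) / 11) · (24n/(11e))^(24n).
This matches Γ(24n+1)/11^(24n+1) with Stirling applied to Γ.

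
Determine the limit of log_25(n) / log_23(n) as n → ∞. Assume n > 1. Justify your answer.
lim = ln(23) / ln(25) = log_25(23)

Change of base: log_25(n) = ln n / ln 25 and log_23(n) = ln n / ln 23. The ratio is (ln n / ln 25) · (ln 23 / ln n) = ln 23 / ln 25, a constant independent of n. So the limit is ln 23 / ln 25 = log_25(23).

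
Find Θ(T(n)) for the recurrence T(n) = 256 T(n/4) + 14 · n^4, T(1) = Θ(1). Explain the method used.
T(n) = Θ(n^4 log n)

log_4 256 = 4, and f(n) = 14 · n^4 = Θ(n^(log_4 256)). This is Case 2 of the master theorem: T(n) = Θ(f(n) · log n) = Θ(n^4 log n).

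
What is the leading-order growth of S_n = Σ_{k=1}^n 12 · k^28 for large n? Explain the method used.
S_n ~ 12 · n^29 / 29

By integral comparison (Euler-Maclaurin), Σ_{k=1}^n 12 · k^28 = 12 · ∫_0^n x^28 dx + O(n^28) = 12 · n^29/29 + O(n^28). (Equivalently, Faulhaber's formula gives the same leading term.)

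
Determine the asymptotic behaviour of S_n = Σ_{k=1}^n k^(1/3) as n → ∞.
S_n ~ (3/4) · n^(4/3)

Integral comparison: Σ_{k=1}^n k^(1/3) = ∫_0^n x^(1/3) dx + O(n^(1/3)). The integral is n^(1 + 1/3) / (1 + 1/3) = n^((1+3)/3) / ((1+3)/3) = (3/4) · n^(4/3).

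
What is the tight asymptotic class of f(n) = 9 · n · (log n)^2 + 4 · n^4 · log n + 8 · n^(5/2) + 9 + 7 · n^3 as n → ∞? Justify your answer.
f(n) ∈ Θ(n^4 · log n)

Compare the terms by growth order. For large n, n^a · (log n)^b dominates n^a' · (log n)^b' iff a > a', or (a = a' and b > b'). Ranking the 5 terms shows the dominant one is 4 · n^4 · log n. Hence f(n) ∈ Θ(n^4 · log n).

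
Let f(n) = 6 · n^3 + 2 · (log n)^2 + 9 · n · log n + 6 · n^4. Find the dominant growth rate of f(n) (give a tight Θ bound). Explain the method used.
f(n) ∈ Θ(n^4)

Compare the terms by growth order. For large n, n^a · (log n)^b dominates n^a' · (log n)^b' iff a > a', or (a = a' and b > b'). Ranking the 4 terms shows the dominant one is 6 · n^4. Hence f(n) ∈ Θ(n^4).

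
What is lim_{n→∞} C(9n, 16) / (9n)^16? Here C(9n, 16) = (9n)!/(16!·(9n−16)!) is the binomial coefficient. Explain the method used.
lim = 1/16! = 1/20922789888000

With N = 9n → ∞: C(N, 16) / N^16 = [N(N−1)…(N−15)] / (16! · N^16) = (1/16!) · 1 · (1 − 1/(9n)) · … · (1 − 15/(9n)). Each factor → 1 as N → ∞, so the limit is 1/16! = 1/20922789888000.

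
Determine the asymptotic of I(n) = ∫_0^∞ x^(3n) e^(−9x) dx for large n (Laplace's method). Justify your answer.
I(n) ~ (sqrt(2π·3n) / 9) · (3n/(9e))^(3n)

Write the integrand as exp(3n ln x − 9x) and set f(x) = 3n ln x − 9x. Then f'(x) = 3n/x − 9 = 0 at x* = 3n/9, and f''(x*) = −3n/x*^2 = −9^2/(3n). Laplace's method (interior maximum) gives
  I(n) ~ e^(f(x*)) · sqrt(2π / |f''(x*)|)
        = exp(3n ln(3n/9) − 3n) · sqrt(2π · 3n / 9^2)
        = (3n/9)^(3n) e^(−3n) · sqrt(2π·3n) / 9
        = (sqrt(2π·3n) / 9) · (3n/(9e))^(3n).
This matches Γ(3n+1)/9^(3n+1) with Stirling applied to Γ.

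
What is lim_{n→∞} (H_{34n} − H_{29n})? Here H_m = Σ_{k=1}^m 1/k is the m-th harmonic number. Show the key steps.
lim = ln(34/29)

Euler-Maclaurin gives H_m = ln m + γ + 1/(2m) + O(1/m^2). The γ and O(1/m) terms cancel in the difference:
  H_{34n} − H_{29n} = ln(34n) − ln(29n) + O(1/n) = ln(34/29) + O(1/n).
Hence the limit is ln(34/29).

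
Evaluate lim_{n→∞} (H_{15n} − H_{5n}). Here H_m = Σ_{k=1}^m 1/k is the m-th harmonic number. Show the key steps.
lim = ln(15/5) = ln 3

Euler-Maclaurin gives H_m = ln m + γ + 1/(2m) + O(1/m^2). The γ and O(1/m) terms cancel in the difference:
  H_{15n} − H_{5n} = ln(15n) − ln(5n) + O(1/n) = ln(15/5) + O(1/n).
Hence the limit is ln(15/5) = ln 3.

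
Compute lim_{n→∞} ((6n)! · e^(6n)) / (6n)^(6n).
lim = ∞

Stirling: (6n)! ~ sqrt(2π·6n) · (6n/e)^(6n). Hence
  (6n)! · e^(6n) / (6n)^(6n) ~ sqrt(2π·6n) = sqrt(2π·6) · sqrt(n) → ∞.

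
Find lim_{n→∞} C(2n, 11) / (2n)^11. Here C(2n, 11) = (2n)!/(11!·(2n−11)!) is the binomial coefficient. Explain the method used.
lim = 1/11! = 1/39916800

With N = 2n → ∞: C(N, 11) / N^11 = [N(N−1)…(N−10)] / (11! · N^11) = (1/11!) · 1 · (1 − 1/(2n)) · … · (1 − 10/(2n)). Each factor → 1 as N → ∞, so the limit is 1/11! = 1/39916800.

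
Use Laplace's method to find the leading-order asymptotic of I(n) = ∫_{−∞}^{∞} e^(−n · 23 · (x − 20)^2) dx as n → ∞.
I(n) = sqrt(π/(23n))

Here φ(x) = 23 · (x − 20)^2 has its unique minimum at x* = 20 with φ(x*) = 0 and φ''(x*) = 46. Laplace's method gives
  I(n) ~ e^(−n φ(x*)) · sqrt(2π / (n · φ''(x*))) = sqrt(2π / (46n)) = sqrt(π/(23n)).
This is exact: substituting u = (x − 20)·sqrt(23n) gives I(n) = (1/sqrt(23n)) ∫_{−∞}^{∞} e^(−u^2) du = sqrt(π/(23n)).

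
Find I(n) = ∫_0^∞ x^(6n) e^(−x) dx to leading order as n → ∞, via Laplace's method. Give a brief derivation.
I(n) ~ sqrt(2π·6n) · (6n/e)^(6n)

Write the integrand as exp(6n ln x − x) and set f(x) = 6n ln x − x. Then f'(x) = 6n/x − 1 = 0 at x* = 6n, and f''(x*) = −6n/x*^2 = −1/(6n). Laplace's method (interior maximum) gives
  I(n) ~ e^(f(x*)) · sqrt(2π / |f''(x*)|)
        = exp(6n ln(6n) − 6n) · sqrt(2π · 6n)
        = (6n)^(6n) e^(−6n) · sqrt(2π·6n)
        = sqrt(2π·6n) · (6n/e)^(6n).
This matches Γ(6n+1) with Stirling applied to Γ.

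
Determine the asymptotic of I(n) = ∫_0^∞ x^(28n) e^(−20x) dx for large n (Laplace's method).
I(n) ~ (sqrt(2π·28n) / 20) · (28n/(20e))^(28n)

Write the integrand as exp(28n ln x − 20x) and set f(x) = 28n ln x − 20x. Then f'(x) = 28n/x − 20 = 0 at x* = 28n/20, and f''(x*) = −28n/x*^2 = −20^2/(28n). Laplace's method (interior maximum) gives
  I(n) ~ e^(f(x*)) · sqrt(2π / |f''(x*)|)
        = exp(28n ln(28n/20) − 28n) · sqrt(2π · 28n / 20^2)
        = (28n/20)^(28n) e^(−28n) · sqrt(2π·28n) / 20
        = (sqrt(2π·28n) / 20) · (28n/(20e))^(28n).
This matches Γ(28n+1)/20^(28n+1) with Stirling applied to Γ.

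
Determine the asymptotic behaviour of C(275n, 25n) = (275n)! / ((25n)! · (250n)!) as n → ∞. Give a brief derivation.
C(275n, 25n) ~ (285311670611/10000000000)^(25n) · sqrt(11/(20π·25n))

Write N = 25n. Apply Stirling to each factorial:
  (11N)! ~ sqrt(2π·11N) · (11N/e)^(11N),
  N! ~ sqrt(2π N) · (N/e)^N,
  (10N)! ~ sqrt(2π·10N) · (10N/e)^(10N).
The exponential factors combine to (11N)^(11N) / (N^N · (10N)^(10N)) = 11^(11N)/10^(10N) = (11^11/10^10)^N = (285311670611/10000000000)^N.
The square-root prefactors combine to sqrt(2π·11N) / (sqrt(2π N)·sqrt(2π·10N)) = sqrt(11 / (2π·10·N)) = sqrt(11/(20π·25n)).
Substituting N = 25n: C(275n, 25n) ~ (285311670611/10000000000)^(25n) · sqrt(11/(20π·25n)).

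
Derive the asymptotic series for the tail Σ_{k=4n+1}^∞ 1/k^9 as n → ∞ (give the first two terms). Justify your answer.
Σ_{k>4n} 1/k^9 = 1/(8 · (4n)^8) − 1/(2 · (4n)^9) + O(1/(4n)^10)

Compare to the integral: ∫_{4n}^∞ x^(−9) dx = [−x^(−8)/8]_{4n}^∞ = 1/((9−1)·(4n)^8). The Euler-Maclaurin correction adds −f(4n)/2 = −1/(2·(4n)^9). Euler-Maclaurin then gives
  Σ_{k>4n} 1/k^9 = ∫_{4n}^∞ dx/x^9 − 1/(2·(4n)^9) + O(1/(4n)^10).
(Equivalently this is ζ(9) − Σ_{k≤4n} 1/k^9.)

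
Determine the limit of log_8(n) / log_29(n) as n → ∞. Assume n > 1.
lim = ln(29) / ln(8) = log_8(29)

Change of base: log_8(n) = ln n / ln 8 and log_29(n) = ln n / ln 29. The ratio is (ln n / ln 8) · (ln 29 / ln n) = ln 29 / ln 8, a constant independent of n. So the limit is ln 29 / ln 8 = log_8(29).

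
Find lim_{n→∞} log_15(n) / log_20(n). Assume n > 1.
lim = ln(20) / ln(15) = log_15(20)

Change of base: log_15(n) = ln n / ln 15 and log_20(n) = ln n / ln 20. The ratio is (ln n / ln 15) · (ln 20 / ln n) = ln 20 / ln 15, a constant independent of n. So the limit is ln 20 / ln 15 = log_15(20).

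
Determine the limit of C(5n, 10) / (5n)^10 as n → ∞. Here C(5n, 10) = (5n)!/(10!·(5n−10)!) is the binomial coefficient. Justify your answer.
lim = 1/10! = 1/3628800

With N = 5n → ∞: C(N, 10) / N^10 = [N(N−1)…(N−9)] / (10! · N^10) = (1/10!) · 1 · (1 − 1/(5n)) · … · (1 − 9/(5n)). Each factor → 1 as N → ∞, so the limit is 1/10! = 1/3628800.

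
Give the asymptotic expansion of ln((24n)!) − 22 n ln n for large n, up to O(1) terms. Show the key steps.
ln((24n)!) − 22 n ln n = 2 n ln n + 24(ln 24 − 1) n + (1/2) ln(2π·24n) + O(1/n)

Stirling: ln((24n)!) = 24n ln(24n) − 24n + (1/2) ln(2π·24n) + O(1/n).
Expand 24n ln(24n) = 24n (ln n + ln 24) = 24n ln n + 24n ln 24.
Subtract 22n ln n: leading term is (24 − 22) n ln n = 2 n ln n. The next term is 24n ln 24 − 24n = 24(ln 24 − 1) n. Then the (1/2) ln(2π·24n) correction.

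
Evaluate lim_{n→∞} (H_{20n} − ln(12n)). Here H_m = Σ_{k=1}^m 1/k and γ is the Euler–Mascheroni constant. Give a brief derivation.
lim = ln(5/3) + γ

By Euler-Maclaurin, H_m = ln m + γ + O(1/m). So
  H_{20n} − ln(12n) = ln(20n) + γ − ln(12n) + O(1/n)
                       = ln(20/12) + γ + O(1/n).
Hence the limit is ln(20/12) + γ (= ln(5/3)).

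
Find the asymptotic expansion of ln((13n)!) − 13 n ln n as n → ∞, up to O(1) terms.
ln((13n)!) − 13 n ln n = 13(ln 13 − 1) n + (1/2) ln(2π·13n) + O(1/n)

Stirling: ln((13n)!) = 13n ln(13n) − 13n + (1/2) ln(2π·13n) + O(1/n).
Since 13n ln(13n) = 13n ln n + 13n ln 13, subtracting 13n ln n cancels the n ln n term exactly. What remains is 13(ln 13 − 1) n + (1/2) ln(2π·13n) + O(1/n).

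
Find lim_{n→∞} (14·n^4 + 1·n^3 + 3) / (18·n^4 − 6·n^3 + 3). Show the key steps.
lim = 14/18 = 7/9

For large n the leading n^4 terms dominate both numerator and denominator. Dividing top and bottom by n^4, every other term tends to 0, leaving 14/18 = 7/9.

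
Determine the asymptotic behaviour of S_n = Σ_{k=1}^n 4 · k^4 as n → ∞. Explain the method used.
S_n ~ 4 · n^5 / 5

By integral comparison (Euler-Maclaurin), Σ_{k=1}^n 4 · k^4 = 4 · ∫_0^n x^4 dx + O(n^4) = 4 · n^5/5 + O(n^4). (Equivalently, Faulhaber's formula gives the same leading term.)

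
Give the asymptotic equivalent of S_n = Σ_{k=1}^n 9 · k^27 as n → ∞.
S_n ~ 9 · n^28 / 28

By integral comparison (Euler-Maclaurin), Σ_{k=1}^n 9 · k^27 = 9 · ∫_0^n x^27 dx + O(n^27) = 9 · n^28/28 + O(n^27). (Equivalently, Faulhaber's formula gives the same leading term.)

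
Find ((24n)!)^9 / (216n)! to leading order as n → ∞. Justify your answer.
((24n)!)^9/(216n)! ~ ((2π·24n)^(8/2) / 3) · 9^(−9·24n)  →  0

Write N = 24n. Stirling: N! ~ sqrt(2π N)(N/e)^N and (9N)! ~ sqrt(2π·9N)·(9N/e)^(9N).
  (N!)^9/(9N)! ~ (2π N)^(9/2) (N/e)^(9N) / [sqrt(2π·9N) (9N/e)^(9N)]
     = (2π N)^(9/2) / sqrt(2π·9N) · (N/(9N))^(9N)
     = (2π N)^((9−1)/2) / 3 · 9^(−9N).
Since 9^9 > 1, the factor 9^(−9N) decays exponentially, so the ratio → 0. Substituting N = 24n gives the stated form.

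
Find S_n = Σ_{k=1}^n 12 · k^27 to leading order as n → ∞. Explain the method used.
S_n ~ 3 · n^28 / 7

By integral comparison (Euler-Maclaurin), Σ_{k=1}^n 12 · k^27 = 12 · ∫_0^n x^27 dx + O(n^27) = 12 · n^28/28 = 3 · n^28 / 7 + O(n^27). (Equivalently, Faulhaber's formula gives the same leading term.)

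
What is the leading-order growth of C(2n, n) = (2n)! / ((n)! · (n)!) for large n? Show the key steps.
C(2n, n) ~ (4)^(n) · sqrt(1/(π·n))

Write N = n. Apply Stirling to each factorial:
  (2N)! ~ sqrt(2π·2N) · (2N/e)^(2N),
  N! ~ sqrt(2π N) · (N/e)^N,
  (1N)! ~ sqrt(2π·1N) · (1N/e)^(1N).
The exponential factors combine to (2N)^(2N) / (N^N · (1N)^(1N)) = 2^(2N)/1^(1N) = (2^2/1^1)^N = (4)^N.
The square-root prefactors combine to sqrt(2π·2N) / (sqrt(2π N)·sqrt(2π·1N)) = sqrt(2 / (2π·1·N)) = sqrt(1/(π·n)).
Substituting N = n: C(2n, n) ~ (4)^(n) · sqrt(1/(π·n)).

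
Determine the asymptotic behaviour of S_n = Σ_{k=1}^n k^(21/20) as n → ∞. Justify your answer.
S_n ~ (20/41) · n^(41/20)

Integral comparison: Σ_{k=1}^n k^(21/20) = ∫_0^n x^(21/20) dx + O(n^(21/20)). The integral is n^(1 + 21/20) / (1 + 21/20) = n^((21+20)/20) / ((21+20)/20) = (20/41) · n^(41/20).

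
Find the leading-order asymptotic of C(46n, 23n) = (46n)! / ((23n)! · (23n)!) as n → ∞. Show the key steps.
C(46n, 23n) ~ (4)^(23n) · sqrt(1/(π·23n))

Write N = 23n. Apply Stirling to each factorial:
  (2N)! ~ sqrt(2π·2N) · (2N/e)^(2N),
  N! ~ sqrt(2π N) · (N/e)^N,
  (1N)! ~ sqrt(2π·1N) · (1N/e)^(1N).
The exponential factors combine to (2N)^(2N) / (N^N · (1N)^(1N)) = 2^(2N)/1^(1N) = (2^2/1^1)^N = (4)^N.
The square-root prefactors combine to sqrt(2π·2N) / (sqrt(2π N)·sqrt(2π·1N)) = sqrt(2 / (2π·1·N)) = sqrt(1/(π·23n)).
Substituting N = 23n: C(46n, 23n) ~ (4)^(23n) · sqrt(1/(π·23n)).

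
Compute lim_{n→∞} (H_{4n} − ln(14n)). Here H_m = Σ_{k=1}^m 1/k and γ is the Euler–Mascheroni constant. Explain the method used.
lim = ln(2/7) + γ

By Euler-Maclaurin, H_m = ln m + γ + O(1/m). So
  H_{4n} − ln(14n) = ln(4n) + γ − ln(14n) + O(1/n)
                       = ln(4/14) + γ + O(1/n).
Hence the limit is ln(4/14) + γ (= ln(2/7)).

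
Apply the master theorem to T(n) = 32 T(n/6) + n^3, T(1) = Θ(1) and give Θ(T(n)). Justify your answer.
T(n) = Θ(n^3)

log_6 32 ≈ 1.934. f(n) = n^3 dominates n^(log_6 32) since 3 > 1.934, and the regularity condition a·f(n/b) = 32·(n/6)^3 = (32/216)·n^3 ≤ c·f(n) holds with c = 32/216 ≈ 0.148 < 1. So this is Case 3: T(n) = Θ(f(n)) = Θ(n^3).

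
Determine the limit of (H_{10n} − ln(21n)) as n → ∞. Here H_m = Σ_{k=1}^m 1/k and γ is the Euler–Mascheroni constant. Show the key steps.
lim = ln(10/21) + γ

By Euler-Maclaurin, H_m = ln m + γ + O(1/m). So
  H_{10n} − ln(21n) = ln(10n) + γ − ln(21n) + O(1/n)
                       = ln(10/21) + γ + O(1/n).
Hence the limit is ln(10/21) + γ.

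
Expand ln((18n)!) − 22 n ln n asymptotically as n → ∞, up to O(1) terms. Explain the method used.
ln((18n)!) − 22 n ln n = −4 n ln n + 18(ln 18 − 1) n + (1/2) ln(2π·18n) + O(1/n)

Stirling: ln((18n)!) = 18n ln(18n) − 18n + (1/2) ln(2π·18n) + O(1/n).
Expand 18n ln(18n) = 18n (ln n + ln 18) = 18n ln n + 18n ln 18.
Subtract 22n ln n: leading term is (18 − 22) n ln n = −4 n ln n. The next term is 18n ln 18 − 18n = 18(ln 18 − 1) n. Then the (1/2) ln(2π·18n) correction.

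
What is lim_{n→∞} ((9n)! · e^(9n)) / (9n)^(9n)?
lim = ∞

Stirling: (9n)! ~ sqrt(2π·9n) · (9n/e)^(9n). Hence
  (9n)! · e^(9n) / (9n)^(9n) ~ sqrt(2π·9n) = sqrt(2π·9) · sqrt(n) → ∞.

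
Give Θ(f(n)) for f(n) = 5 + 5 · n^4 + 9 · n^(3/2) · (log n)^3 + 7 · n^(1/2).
f(n) ∈ Θ(n^4)

Compare the terms by growth order. For large n, n^a · (log n)^b dominates n^a' · (log n)^b' iff a > a', or (a = a' and b > b'). Ranking the 4 terms shows the dominant one is 5 · n^4. Hence f(n) ∈ Θ(n^4).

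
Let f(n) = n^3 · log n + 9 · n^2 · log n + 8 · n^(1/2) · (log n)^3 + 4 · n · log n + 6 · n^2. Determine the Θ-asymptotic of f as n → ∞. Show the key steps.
f(n) ∈ Θ(n^3 · log n)

Compare the terms by growth order. For large n, n^a · (log n)^b dominates n^a' · (log n)^b' iff a > a', or (a = a' and b > b'). Ranking the 5 terms shows the dominant one is n^3 · log n. Hence f(n) ∈ Θ(n^3 · log n).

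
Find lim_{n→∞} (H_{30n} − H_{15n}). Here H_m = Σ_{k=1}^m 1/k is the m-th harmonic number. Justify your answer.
lim = ln(30/15) = ln 2

Euler-Maclaurin gives H_m = ln m + γ + 1/(2m) + O(1/m^2). The γ and O(1/m) terms cancel in the difference:
  H_{30n} − H_{15n} = ln(30n) − ln(15n) + O(1/n) = ln(30/15) + O(1/n).
Hence the limit is ln(30/15) = ln 2.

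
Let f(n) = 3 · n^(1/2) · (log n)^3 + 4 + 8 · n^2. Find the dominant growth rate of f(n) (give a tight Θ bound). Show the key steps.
f(n) ∈ Θ(n^2)

Compare the terms by growth order. For large n, n^a · (log n)^b dominates n^a' · (log n)^b' iff a > a', or (a = a' and b > b'). Ranking the 3 terms shows the dominant one is 8 · n^2. Hence f(n) ∈ Θ(n^2).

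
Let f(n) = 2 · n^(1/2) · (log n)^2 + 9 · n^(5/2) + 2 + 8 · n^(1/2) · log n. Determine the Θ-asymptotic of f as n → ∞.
f(n) ∈ Θ(n^(5/2))

Compare the terms by growth order. For large n, n^a · (log n)^b dominates n^a' · (log n)^b' iff a > a', or (a = a' and b > b'). Ranking the 4 terms shows the dominant one is 9 · n^(5/2). Hence f(n) ∈ Θ(n^(5/2)).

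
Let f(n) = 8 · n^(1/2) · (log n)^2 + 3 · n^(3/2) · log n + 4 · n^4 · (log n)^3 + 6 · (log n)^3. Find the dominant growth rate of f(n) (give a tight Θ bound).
f(n) ∈ Θ(n^4 · (log n)^3)

Compare the terms by growth order. For large n, n^a · (log n)^b dominates n^a' · (log n)^b' iff a > a', or (a = a' and b > b'). Ranking the 4 terms shows the dominant one is 4 · n^4 · (log n)^3. Hence f(n) ∈ Θ(n^4 · (log n)^3).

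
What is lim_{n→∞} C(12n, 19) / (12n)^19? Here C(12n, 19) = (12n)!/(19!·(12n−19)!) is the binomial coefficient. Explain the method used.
lim = 1/19! = 1/121645100408832000

With N = 12n → ∞: C(N, 19) / N^19 = [N(N−1)…(N−18)] / (19! · N^19) = (1/19!) · 1 · (1 − 1/(12n)) · … · (1 − 18/(12n)). Each factor → 1 as N → ∞, so the limit is 1/19! = 1/121645100408832000.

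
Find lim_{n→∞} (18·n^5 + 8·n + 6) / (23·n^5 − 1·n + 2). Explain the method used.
lim = 18/23

For large n the leading n^5 terms dominate both numerator and denominator. Dividing top and bottom by n^5, every other term tends to 0, leaving 18/23.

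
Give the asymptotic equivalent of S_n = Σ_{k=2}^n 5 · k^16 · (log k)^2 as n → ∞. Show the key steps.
S_n ~ 5 · n^17 · (log n)^2 / 17

By integral comparison, S_n = ∫_1^n 5 · x^16 · (log x)^2 dx + O(n^16 · (log n)^2). For the integral, the leading term of ∫_1^n x^16 (log x)^2 dx is n^17/17 · (log n)^2 (by repeated integration by parts; each step lowers the log-exponent and produces a relatively O(1/log n) correction). Hence S_n ~ 5 · n^17 · (log n)^2 / 17.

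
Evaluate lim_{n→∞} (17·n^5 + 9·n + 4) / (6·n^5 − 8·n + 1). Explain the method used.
lim = 17/6

For large n the leading n^5 terms dominate both numerator and denominator. Dividing top and bottom by n^5, every other term tends to 0, leaving 17/6.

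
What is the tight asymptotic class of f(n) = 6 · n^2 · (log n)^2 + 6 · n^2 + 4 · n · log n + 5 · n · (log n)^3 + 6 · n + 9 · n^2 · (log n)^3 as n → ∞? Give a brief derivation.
f(n) ∈ Θ(n^2 · (log n)^3)

Compare the terms by growth order. For large n, n^a · (log n)^b dominates n^a' · (log n)^b' iff a > a', or (a = a' and b > b'). Ranking the 6 terms shows the dominant one is 9 · n^2 · (log n)^3. Hence f(n) ∈ Θ(n^2 · (log n)^3).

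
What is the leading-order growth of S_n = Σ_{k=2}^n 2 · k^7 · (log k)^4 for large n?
S_n ~ n^8 · (log n)^4 / 4

By integral comparison, S_n = ∫_1^n 2 · x^7 · (log x)^4 dx + O(n^7 · (log n)^4). For the integral, the leading term of ∫_1^n x^7 (log x)^4 dx is n^8/8 · (log n)^4 (by repeated integration by parts; each step lowers the log-exponent and produces a relatively O(1/log n) correction). Hence S_n ~ n^8 · (log n)^4 / 4.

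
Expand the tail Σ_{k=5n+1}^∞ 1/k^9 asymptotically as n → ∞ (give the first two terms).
Σ_{k>5n} 1/k^9 = 1/(8 · (5n)^8) − 1/(2 · (5n)^9) + O(1/(5n)^10)

Compare to the integral: ∫_{5n}^∞ x^(−9) dx = [−x^(−8)/8]_{5n}^∞ = 1/((9−1)·(5n)^8). The Euler-Maclaurin correction adds −f(5n)/2 = −1/(2·(5n)^9). Euler-Maclaurin then gives
  Σ_{k>5n} 1/k^9 = ∫_{5n}^∞ dx/x^9 − 1/(2·(5n)^9) + O(1/(5n)^10).
(Equivalently this is ζ(9) − Σ_{k≤5n} 1/k^9.)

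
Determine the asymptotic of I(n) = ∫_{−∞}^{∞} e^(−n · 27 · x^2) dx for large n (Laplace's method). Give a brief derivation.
I(n) = sqrt(π/(27n))

Here φ(x) = 27 · x^2 has its unique minimum at x* = 0 with φ(x*) = 0 and φ''(x*) = 54. Laplace's method gives
  I(n) ~ e^(−n φ(x*)) · sqrt(2π / (n · φ''(x*))) = sqrt(2π / (54n)) = sqrt(π/(27n)).
This is exact: substituting u = (x − 0)·sqrt(27n) gives I(n) = (1/sqrt(27n)) ∫_{−∞}^{∞} e^(−u^2) du = sqrt(π/(27n)).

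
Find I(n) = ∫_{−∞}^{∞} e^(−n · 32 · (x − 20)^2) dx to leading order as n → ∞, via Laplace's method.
I(n) = sqrt(π/(32n))

Here φ(x) = 32 · (x − 20)^2 has its unique minimum at x* = 20 with φ(x*) = 0 and φ''(x*) = 64. Laplace's method gives
  I(n) ~ e^(−n φ(x*)) · sqrt(2π / (n · φ''(x*))) = sqrt(2π / (64n)) = sqrt(π/(32n)).
This is exact: substituting u = (x − 20)·sqrt(32n) gives I(n) = (1/sqrt(32n)) ∫_{−∞}^{∞} e^(−u^2) du = sqrt(π/(32n)).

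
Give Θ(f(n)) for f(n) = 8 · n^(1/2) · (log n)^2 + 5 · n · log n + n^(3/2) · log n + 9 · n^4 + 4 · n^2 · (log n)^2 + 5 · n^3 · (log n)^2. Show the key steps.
f(n) ∈ Θ(n^4)

Compare the terms by growth order. For large n, n^a · (log n)^b dominates n^a' · (log n)^b' iff a > a', or (a = a' and b > b'). Ranking the 6 terms shows the dominant one is 9 · n^4. Hence f(n) ∈ Θ(n^4).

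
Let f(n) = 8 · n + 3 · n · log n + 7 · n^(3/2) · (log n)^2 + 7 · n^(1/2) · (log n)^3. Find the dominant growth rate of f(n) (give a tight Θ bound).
f(n) ∈ Θ(n^(3/2) · (log n)^2)

Compare the terms by growth order. For large n, n^a · (log n)^b dominates n^a' · (log n)^b' iff a > a', or (a = a' and b > b'). Ranking the 4 terms shows the dominant one is 7 · n^(3/2) · (log n)^2. Hence f(n) ∈ Θ(n^(3/2) · (log n)^2).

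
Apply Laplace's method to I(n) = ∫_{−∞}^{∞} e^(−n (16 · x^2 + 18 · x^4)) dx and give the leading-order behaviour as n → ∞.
I(n) ~ sqrt(π/(16n))

φ(x) = 16 · x^2 + 18 · x^4 has its unique global minimum at x* = 0 (since φ'(x) = 32x + 72x^3 = 0 only at x = 0 for real x with both coefficients positive, and φ → ∞ as |x| → ∞). At x* = 0, φ(0) = 0 and φ''(0) = 32. Laplace's method then gives
  I(n) ~ sqrt(2π / (n · φ''(0))) · e^(−n φ(0)) = sqrt(2π / (32n)) = sqrt(π/(16n)).
The 18 · x^4 term contributes only at subleading order (an O(1/n) relative correction).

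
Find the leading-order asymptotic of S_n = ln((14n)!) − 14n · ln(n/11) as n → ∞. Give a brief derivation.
S_n ~ 14n · (ln 154 − 1) + O(ln n)

Stirling: ln((14n)!) = 14n ln(14n) − 14n + O(ln n).
  S_n = 14n ln(14n) − 14n − 14n ln(n/11) + O(ln n)
      = 14n ln(14n) − 14n ln n + 14n ln 11 − 14n + O(ln n)
      = 14n ln 14 + 14n ln 11 − 14n + O(ln n)
      = 14n (ln 154 − 1) + O(ln n).
Numerically ln(154) − 1 ≈ 4.0370.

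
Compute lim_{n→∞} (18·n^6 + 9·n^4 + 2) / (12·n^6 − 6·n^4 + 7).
lim = 18/12 = 3/2

For large n the leading n^6 terms dominate both numerator and denominator. Dividing top and bottom by n^6, every other term tends to 0, leaving 18/12 = 3/2.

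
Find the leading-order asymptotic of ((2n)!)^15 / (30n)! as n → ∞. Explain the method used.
((2n)!)^15/(30n)! ~ ((2π·2n)^(14/2) / sqrt(15)) · 15^(−15·2n)  →  0

Write N = 2n. Stirling: N! ~ sqrt(2π N)(N/e)^N and (15N)! ~ sqrt(2π·15N)·(15N/e)^(15N).
  (N!)^15/(15N)! ~ (2π N)^(15/2) (N/e)^(15N) / [sqrt(2π·15N) (15N/e)^(15N)]
     = (2π N)^(15/2) / sqrt(2π·15N) · (N/(15N))^(15N)
     = (2π N)^((15−1)/2) / sqrt(15) · 15^(−15N).
Since 15^15 > 1, the factor 15^(−15N) decays exponentially, so the ratio → 0. Substituting N = 2n gives the stated form.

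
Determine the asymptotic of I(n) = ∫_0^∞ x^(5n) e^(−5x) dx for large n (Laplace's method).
I(n) ~ (sqrt(2π·5n) / 5) · (5n/(5e))^(5n)

Write the integrand as exp(5n ln x − 5x) and set f(x) = 5n ln x − 5x. Then f'(x) = 5n/x − 5 = 0 at x* = 5n/5, and f''(x*) = −5n/x*^2 = −5^2/(5n). Laplace's method (interior maximum) gives
  I(n) ~ e^(f(x*)) · sqrt(2π / |f''(x*)|)
        = exp(5n ln(5n/5) − 5n) · sqrt(2π · 5n / 5^2)
        = (5n/5)^(5n) e^(−5n) · sqrt(2π·5n) / 5
        = (sqrt(2π·5n) / 5) · (5n/(5e))^(5n).
This matches Γ(5n+1)/5^(5n+1) with Stirling applied to Γ.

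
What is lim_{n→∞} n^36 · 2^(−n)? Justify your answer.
lim = 0

Exponentials with base > 1 dominate every fixed polynomial: for any fixed c, n^c / 2^n → 0 as n → ∞ (e.g. by the ratio test, or by writing 2^n = e^(n ln 2) and noting e^(n ln 2) / n^c → ∞). Hence n^36 · 2^(−n) = n^36 / 2^n → 0.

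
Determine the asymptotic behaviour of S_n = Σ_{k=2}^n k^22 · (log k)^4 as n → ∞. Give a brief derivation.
S_n ~ n^23 · (log n)^4 / 23

By integral comparison, S_n = ∫_1^n x^22 · (log x)^4 dx + O(n^22 · (log n)^4). For the integral, the leading term of ∫_1^n x^22 (log x)^4 dx is n^23/23 · (log n)^4 (by repeated integration by parts; each step lowers the log-exponent and produces a relatively O(1/log n) correction). Hence S_n ~ n^23 · (log n)^4 / 23.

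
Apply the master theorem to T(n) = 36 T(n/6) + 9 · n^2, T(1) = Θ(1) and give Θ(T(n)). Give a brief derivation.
T(n) = Θ(n^2 log n)

log_6 36 = 2, and f(n) = 9 · n^2 = Θ(n^(log_6 36)). This is Case 2 of the master theorem: T(n) = Θ(f(n) · log n) = Θ(n^2 log n).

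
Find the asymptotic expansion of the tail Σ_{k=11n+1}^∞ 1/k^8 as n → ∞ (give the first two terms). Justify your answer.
Σ_{k>11n} 1/k^8 = 1/(7 · (11n)^7) − 1/(2 · (11n)^8) + O(1/(11n)^9)

Compare to the integral: ∫_{11n}^∞ x^(−8) dx = [−x^(−7)/7]_{11n}^∞ = 1/((8−1)·(11n)^7). The Euler-Maclaurin correction adds −f(11n)/2 = −1/(2·(11n)^8). Euler-Maclaurin then gives
  Σ_{k>11n} 1/k^8 = ∫_{11n}^∞ dx/x^8 − 1/(2·(11n)^8) + O(1/(11n)^9).
(Equivalently this is ζ(8) − Σ_{k≤11n} 1/k^8.)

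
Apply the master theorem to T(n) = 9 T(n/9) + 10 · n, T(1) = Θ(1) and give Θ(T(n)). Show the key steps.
T(n) = Θ(n log n)

log_9 9 = 1, and f(n) = 10 · n = Θ(n^(log_9 9)). This is Case 2 of the master theorem: T(n) = Θ(f(n) · log n) = Θ(n log n).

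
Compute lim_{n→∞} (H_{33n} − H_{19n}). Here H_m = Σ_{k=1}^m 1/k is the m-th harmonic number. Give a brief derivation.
lim = ln(33/19)

Euler-Maclaurin gives H_m = ln m + γ + 1/(2m) + O(1/m^2). The γ and O(1/m) terms cancel in the difference:
  H_{33n} − H_{19n} = ln(33n) − ln(19n) + O(1/n) = ln(33/19) + O(1/n).
Hence the limit is ln(33/19).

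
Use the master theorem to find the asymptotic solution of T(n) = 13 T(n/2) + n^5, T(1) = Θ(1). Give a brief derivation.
T(n) = Θ(n^5)

log_2 13 ≈ 3.700. f(n) = n^5 dominates n^(log_2 13) since 5 > 3.700, and the regularity condition a·f(n/b) = 13·(n/2)^5 = (13/32)·n^5 ≤ c·f(n) holds with c = 13/32 ≈ 0.406 < 1. So this is Case 3: T(n) = Θ(f(n)) = Θ(n^5).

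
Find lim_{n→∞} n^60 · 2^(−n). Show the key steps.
lim = 0

Exponentials with base > 1 dominate every fixed polynomial: for any fixed c, n^c / 2^n → 0 as n → ∞ (e.g. by the ratio test, or by writing 2^n = e^(n ln 2) and noting e^(n ln 2) / n^c → ∞). Hence n^60 · 2^(−n) = n^60 / 2^n → 0.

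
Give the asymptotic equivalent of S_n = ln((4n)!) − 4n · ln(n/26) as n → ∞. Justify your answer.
S_n ~ 4n · (ln 104 − 1) + O(ln n)

Stirling: ln((4n)!) = 4n ln(4n) − 4n + O(ln n).
  S_n = 4n ln(4n) − 4n − 4n ln(n/26) + O(ln n)
      = 4n ln(4n) − 4n ln n + 4n ln 26 − 4n + O(ln n)
      = 4n ln 4 + 4n ln 26 − 4n + O(ln n)
      = 4n (ln 104 − 1) + O(ln n).
Numerically ln(104) − 1 ≈ 3.6444.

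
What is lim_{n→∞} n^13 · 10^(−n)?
lim = 0

Exponentials with base > 1 dominate every fixed polynomial: for any fixed c, n^c / 10^n → 0 as n → ∞ (e.g. by the ratio test, or by writing 10^n = e^(n ln 10) and noting e^(n ln 10) / n^c → ∞). Hence n^13 · 10^(−n) = n^13 / 10^n → 0.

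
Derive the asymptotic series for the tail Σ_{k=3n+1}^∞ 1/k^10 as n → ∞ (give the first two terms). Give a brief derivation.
Σ_{k>3n} 1/k^10 = 1/(9 · (3n)^9) − 1/(2 · (3n)^10) + O(1/(3n)^11)

Compare to the integral: ∫_{3n}^∞ x^(−10) dx = [−x^(−9)/9]_{3n}^∞ = 1/((10−1)·(3n)^9). The Euler-Maclaurin correction adds −f(3n)/2 = −1/(2·(3n)^10). Euler-Maclaurin then gives
  Σ_{k>3n} 1/k^10 = ∫_{3n}^∞ dx/x^10 − 1/(2·(3n)^10) + O(1/(3n)^11).
(Equivalently this is ζ(10) − Σ_{k≤3n} 1/k^10.)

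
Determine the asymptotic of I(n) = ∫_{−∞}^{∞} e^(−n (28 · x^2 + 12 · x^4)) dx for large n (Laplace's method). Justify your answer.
I(n) ~ sqrt(π/(28n))

φ(x) = 28 · x^2 + 12 · x^4 has its unique global minimum at x* = 0 (since φ'(x) = 56x + 48x^3 = 0 only at x = 0 for real x with both coefficients positive, and φ → ∞ as |x| → ∞). At x* = 0, φ(0) = 0 and φ''(0) = 56. Laplace's method then gives
  I(n) ~ sqrt(2π / (n · φ''(0))) · e^(−n φ(0)) = sqrt(2π / (56n)) = sqrt(π/(28n)).
The 12 · x^4 term contributes only at subleading order (an O(1/n) relative correction).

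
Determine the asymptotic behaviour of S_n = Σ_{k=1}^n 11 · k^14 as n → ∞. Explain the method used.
S_n ~ 11 · n^15 / 15

By integral comparison (Euler-Maclaurin), Σ_{k=1}^n 11 · k^14 = 11 · ∫_0^n x^14 dx + O(n^14) = 11 · n^15/15 + O(n^14). (Equivalently, Faulhaber's formula gives the same leading term.)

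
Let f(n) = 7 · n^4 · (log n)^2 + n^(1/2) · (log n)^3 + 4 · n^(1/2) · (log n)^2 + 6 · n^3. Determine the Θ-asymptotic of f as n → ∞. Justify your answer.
f(n) ∈ Θ(n^4 · (log n)^2)

Compare the terms by growth order. For large n, n^a · (log n)^b dominates n^a' · (log n)^b' iff a > a', or (a = a' and b > b'). Ranking the 4 terms shows the dominant one is 7 · n^4 · (log n)^2. Hence f(n) ∈ Θ(n^4 · (log n)^2).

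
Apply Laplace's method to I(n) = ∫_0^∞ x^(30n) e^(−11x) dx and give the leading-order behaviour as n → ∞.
I(n) ~ (sqrt(2π·30n) / 11) · (30n/(11e))^(30n)

Write the integrand as exp(30n ln x − 11x) and set f(x) = 30n ln x − 11x. Then f'(x) = 30n/x − 11 = 0 at x* = 30n/11, and f''(x*) = −30n/x*^2 = −11^2/(30n). Laplace's method (interior maximum) gives
  I(n) ~ e^(f(x*)) · sqrt(2π / |f''(x*)|)
        = exp(30n ln(30n/11) − 30n) · sqrt(2π · 30n / 11^2)
        = (30n/11)^(30n) e^(−30n) · sqrt(2π·30n) / 11
        = (sqrt(2π·30n) / 11) · (30n/(11e))^(30n).
This matches Γ(30n+1)/11^(30n+1) with Stirling applied to Γ.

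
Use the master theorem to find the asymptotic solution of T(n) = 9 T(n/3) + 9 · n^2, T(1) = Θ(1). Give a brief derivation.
T(n) = Θ(n^2 log n)

log_3 9 = 2, and f(n) = 9 · n^2 = Θ(n^(log_3 9)). This is Case 2 of the master theorem: T(n) = Θ(f(n) · log n) = Θ(n^2 log n).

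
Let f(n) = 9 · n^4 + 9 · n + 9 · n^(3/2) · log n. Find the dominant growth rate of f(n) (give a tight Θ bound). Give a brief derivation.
f(n) ∈ Θ(n^4)

Compare the terms by growth order. For large n, n^a · (log n)^b dominates n^a' · (log n)^b' iff a > a', or (a = a' and b > b'). Ranking the 3 terms shows the dominant one is 9 · n^4. Hence f(n) ∈ Θ(n^4).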